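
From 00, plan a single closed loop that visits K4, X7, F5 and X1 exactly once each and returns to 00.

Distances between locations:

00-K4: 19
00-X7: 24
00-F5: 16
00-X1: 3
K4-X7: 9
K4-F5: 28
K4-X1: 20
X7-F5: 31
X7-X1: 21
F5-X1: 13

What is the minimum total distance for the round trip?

Minimum total distance: 75.

00 → K4 → X7 → F5 → X1 → 00: 19+9+31+13+3 = 75
00 → K4 → X7 → X1 → F5 → 00: 19+9+21+13+16 = 78
00 → K4 → F5 → X7 → X1 → 00: 19+28+31+21+3 = 102
00 → K4 → F5 → X1 → X7 → 00: 19+28+13+21+24 = 105
00 → K4 → X1 → X7 → F5 → 00: 19+20+21+31+16 = 107
00 → K4 → X1 → F5 → X7 → 00: 19+20+13+31+24 = 107
00 → X7 → K4 → F5 → X1 → 00: 24+9+28+13+3 = 77
00 → X7 → K4 → X1 → F5 → 00: 24+9+20+13+16 = 82
00 → X7 → F5 → K4 → X1 → 00: 24+31+28+20+3 = 106
00 → X7 → X1 → K4 → F5 → 00: 24+21+20+28+16 = 109
00 → F5 → K4 → X7 → X1 → 00: 16+28+9+21+3 = 77
00 → F5 → X7 → K4 → X1 → 00: 16+31+9+20+3 = 79
The minimum is 75.
One optimal route: 00 → K4 → X7 → F5 → X1 → 00 (or its reverse).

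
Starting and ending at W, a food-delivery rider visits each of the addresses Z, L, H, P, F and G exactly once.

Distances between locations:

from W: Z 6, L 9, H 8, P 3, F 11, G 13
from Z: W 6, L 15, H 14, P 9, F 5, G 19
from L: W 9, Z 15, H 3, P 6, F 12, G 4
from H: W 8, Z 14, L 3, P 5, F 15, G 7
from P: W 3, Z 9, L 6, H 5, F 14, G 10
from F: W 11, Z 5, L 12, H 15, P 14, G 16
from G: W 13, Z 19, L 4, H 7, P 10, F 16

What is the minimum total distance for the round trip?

There are 360 distinct closed tours to check (reversals are equivalent).
W→Z→L→H→P→F→G→W: 6+15+3+5+14+16+13 = 72
W→Z→L→H→P→G→F→W: 6+15+3+5+10+16+11 = 66
W→Z→L→H→F→P→G→W: 6+15+3+15+14+10+13 = 76
W→Z→L→H→F→G→P→W: 6+15+3+15+16+10+3 = 68
W→Z→L→H→G→P→F→W: 6+15+3+7+10+14+11 = 66
W→Z→L→H→G→F→P→W: 6+15+3+7+16+14+3 = 64
W→Z→L→P→H→F→G→W: 6+15+6+5+15+16+13 = 76
W→Z→L→P→H→G→F→W: 6+15+6+5+7+16+11 = 66
… (352 more)
W→Z→F→L→G→H→P→W: 6+5+12+4+7+5+3 = 42  ← best
The minimum is 42.
One optimal route: W → Z → F → L → G → H → P → W (or its reverse).

42 — the shortest possible round trip.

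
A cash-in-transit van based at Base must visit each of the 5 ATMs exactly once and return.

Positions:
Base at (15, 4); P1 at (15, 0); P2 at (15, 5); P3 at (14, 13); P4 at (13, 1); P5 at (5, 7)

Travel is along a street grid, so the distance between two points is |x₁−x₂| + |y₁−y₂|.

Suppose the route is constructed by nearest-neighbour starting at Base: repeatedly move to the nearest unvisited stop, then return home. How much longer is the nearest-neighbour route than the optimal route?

From Base: P2=1, P1=4, P4=5, P3=10, P5=13 → choose P2 (1).
From P2: P1=5, P4=6, P3=9, P5=12 → choose P1 (5).
From P1: P4=3, P3=14, P5=17 → choose P4 (3).
From P4: P3=13, P5=14 → choose P3 (13).
From P3: P5=15 → choose P5 (15).
NN route Base → P2 → P1 → P4 → P3 → P5 → Base costs 50.
Optimal: Base → P1 → P4 → P5 → P3 → P2 → Base costs 46 (by enumerating all 60 distinct tours).
Excess = 50 − 46 = 4.

The nearest-neighbour route is 4 longer than optimal.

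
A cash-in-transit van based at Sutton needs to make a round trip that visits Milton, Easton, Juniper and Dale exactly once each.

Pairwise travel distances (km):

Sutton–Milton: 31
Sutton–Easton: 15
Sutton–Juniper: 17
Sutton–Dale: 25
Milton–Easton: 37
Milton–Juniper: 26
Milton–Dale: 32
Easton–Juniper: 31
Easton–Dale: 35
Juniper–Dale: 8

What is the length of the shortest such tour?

There are 12 distinct closed tours to check (reversals are equivalent).
Sutton → Milton → Easton → Juniper → Dale → Sutton: 31+37+31+8+25 = 132
Sutton → Milton → Easton → Dale → Juniper → Sutton: 31+37+35+8+17 = 128
Sutton → Milton → Juniper → Easton → Dale → Sutton: 31+26+31+35+25 = 148
Sutton → Milton → Juniper → Dale → Easton → Sutton: 31+26+8+35+15 = 115
Sutton → Milton → Dale → Easton → Juniper → Sutton: 31+32+35+31+17 = 146
Sutton → Milton → Dale → Juniper → Easton → Sutton: 31+32+8+31+15 = 117
Sutton → Easton → Milton → Juniper → Dale → Sutton: 15+37+26+8+25 = 111
Sutton → Easton → Milton → Dale → Juniper → Sutton: 15+37+32+8+17 = 109
Sutton → Easton → Juniper → Milton → Dale → Sutton: 15+31+26+32+25 = 129
Sutton → Easton → Dale → Milton → Juniper → Sutton: 15+35+32+26+17 = 125
Sutton → Juniper → Milton → Easton → Dale → Sutton: 17+26+37+35+25 = 140
Sutton → Juniper → Easton → Milton → Dale → Sutton: 17+31+37+32+25 = 142
The minimum is 109.
One optimal route: Sutton → Easton → Milton → Dale → Juniper → Sutton (or its reverse).

Shortest round trip = 109 km.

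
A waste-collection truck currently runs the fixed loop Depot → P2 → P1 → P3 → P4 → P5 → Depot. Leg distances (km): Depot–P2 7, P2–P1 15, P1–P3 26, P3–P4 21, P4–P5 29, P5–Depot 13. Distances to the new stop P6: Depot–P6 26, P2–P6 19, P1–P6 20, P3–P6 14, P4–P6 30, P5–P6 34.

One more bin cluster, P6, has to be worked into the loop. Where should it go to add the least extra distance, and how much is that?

Insertion cost between consecutive stops i–j is d(i,P6) + d(P6,j) − d(i,j):
  between Depot and P2: 26 + 19 − 7 = 38
  between P2 and P1: 19 + 20 − 15 = 24
  between P1 and P3: 20 + 14 − 26 = 8
  between P3 and P4: 14 + 30 − 21 = 23
  between P4 and P5: 30 + 34 − 29 = 35
  between P5 and Depot: 34 + 26 − 13 = 47
Cheapest insertion is between P1 and P3, adding 8.
New total = 111 + 8 = 119.

+8 km — insert P6 between P1 and P3.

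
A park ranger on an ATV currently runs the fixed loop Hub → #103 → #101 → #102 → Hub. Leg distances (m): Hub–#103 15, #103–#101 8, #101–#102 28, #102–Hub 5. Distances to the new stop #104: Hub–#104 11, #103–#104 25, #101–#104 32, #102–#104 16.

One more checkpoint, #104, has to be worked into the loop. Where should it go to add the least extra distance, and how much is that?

Insertion cost between consecutive stops i–j is d(i,#104) + d(#104,j) − d(i,j):
  between Hub and #103: 11 + 25 − 15 = 21
  between #103 and #101: 25 + 32 − 8 = 49
  between #101 and #102: 32 + 16 − 28 = 20
  between #102 and Hub: 16 + 11 − 5 = 22
Cheapest insertion is between #101 and #102, adding 20.
New total = 56 + 20 = 76.

Minimum extra distance: 20 m, inserting #104 between #101 and #102.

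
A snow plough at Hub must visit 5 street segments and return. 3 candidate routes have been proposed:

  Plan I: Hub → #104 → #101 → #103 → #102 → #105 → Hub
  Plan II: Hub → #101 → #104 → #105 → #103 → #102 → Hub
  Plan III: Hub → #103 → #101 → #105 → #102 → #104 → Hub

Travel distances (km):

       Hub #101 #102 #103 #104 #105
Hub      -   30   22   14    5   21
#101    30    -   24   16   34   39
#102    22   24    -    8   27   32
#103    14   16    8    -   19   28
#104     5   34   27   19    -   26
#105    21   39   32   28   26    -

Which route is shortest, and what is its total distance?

Plan I: 5 + 34 + 16 + 8 + 32 + 21 = 116
Plan II: 30 + 34 + 26 + 28 + 8 + 22 = 148
Plan III: 14 + 16 + 39 + 32 + 27 + 5 = 133

Shortest is Plan I, total 116 km.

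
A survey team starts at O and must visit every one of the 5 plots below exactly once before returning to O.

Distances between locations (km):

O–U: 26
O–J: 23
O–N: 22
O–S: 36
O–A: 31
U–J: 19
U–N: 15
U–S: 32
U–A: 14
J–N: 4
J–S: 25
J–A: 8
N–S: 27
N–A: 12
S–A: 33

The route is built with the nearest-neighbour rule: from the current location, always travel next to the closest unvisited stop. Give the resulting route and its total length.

116 km along O → N → J → A → U → S → O.

From O: distances to unvisited — N=22, J=23, U=26, A=31, S=36. Nearest is N (22).
From N: distances to unvisited — J=4, A=12, U=15, S=27. Nearest is J (4).
From J: distances to unvisited — A=8, U=19, S=25. Nearest is A (8).
From A: distances to unvisited — U=14, S=33. Nearest is U (14).
From U: distances to unvisited — S=32. Nearest is S (32).
Return S→O: 36.
Total = 22 + 4 + 8 + 14 + 32 + 36 = 116.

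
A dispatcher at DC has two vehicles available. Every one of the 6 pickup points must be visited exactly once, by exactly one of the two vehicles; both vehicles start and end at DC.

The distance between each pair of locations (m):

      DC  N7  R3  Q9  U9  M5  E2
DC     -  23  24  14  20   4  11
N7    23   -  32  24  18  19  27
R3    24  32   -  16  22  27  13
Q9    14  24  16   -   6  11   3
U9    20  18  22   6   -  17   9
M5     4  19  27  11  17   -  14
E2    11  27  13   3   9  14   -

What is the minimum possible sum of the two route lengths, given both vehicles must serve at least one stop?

There are 2^5 − 1 = 31 ways to divide the 6 stops into two non-empty groups. For each, the best each vehicle can do is its own shortest tour through its group:
  {N7} + {R3, Q9, U9, M5, E2}: 46 + 67 = 113
  {R3} + {N7, Q9, U9, M5, E2}: 48 + 61 = 109
  {N7, R3} + {Q9, U9, M5, E2}: 79 + 41 = 120
  {Q9} + {N7, R3, U9, M5, E2}: 28 + 87 = 115
  {N7, Q9} + {R3, U9, M5, E2}: 61 + 67 = 128
  {R3, Q9} + {N7, U9, M5, E2}: 54 + 61 = 115
  … (31 splits in total)
  {M5} + {N7, R3, Q9, U9, E2}: 8 + 87 = 95  ← best
Best: vehicle 1 DC → M5 → DC = 8; vehicle 2 DC → N7 → U9 → Q9 → R3 → E2 → DC = 87; combined 95.

95 m — the smallest possible combined total.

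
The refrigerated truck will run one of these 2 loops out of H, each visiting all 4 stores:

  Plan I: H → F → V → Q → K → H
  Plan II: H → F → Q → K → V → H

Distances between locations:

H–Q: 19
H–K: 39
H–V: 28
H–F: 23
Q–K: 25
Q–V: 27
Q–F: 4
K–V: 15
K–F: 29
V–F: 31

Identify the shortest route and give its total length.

95 — Plan II is the shortest.

Plan I: 23 + 31 + 27 + 25 + 39 = 145
Plan II: 23 + 4 + 25 + 15 + 28 = 95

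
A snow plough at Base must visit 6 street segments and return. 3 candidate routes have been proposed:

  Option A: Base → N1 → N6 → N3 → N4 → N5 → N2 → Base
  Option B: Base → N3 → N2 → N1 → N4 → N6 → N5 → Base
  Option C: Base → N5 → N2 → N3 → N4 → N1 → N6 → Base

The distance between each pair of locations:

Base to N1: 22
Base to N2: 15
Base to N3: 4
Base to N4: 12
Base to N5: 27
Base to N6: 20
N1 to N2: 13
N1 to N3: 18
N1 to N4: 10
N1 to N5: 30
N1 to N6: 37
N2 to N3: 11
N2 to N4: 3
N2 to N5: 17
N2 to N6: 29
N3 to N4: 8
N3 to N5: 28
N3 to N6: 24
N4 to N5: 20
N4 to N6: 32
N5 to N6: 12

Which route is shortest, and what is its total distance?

Shortest is Option B, total 109.

Option A: 22 + 37 + 24 + 8 + 20 + 17 + 15 = 143
Option B: 4 + 11 + 13 + 10 + 32 + 12 + 27 = 109
Option C: 27 + 17 + 11 + 8 + 10 + 37 + 20 = 130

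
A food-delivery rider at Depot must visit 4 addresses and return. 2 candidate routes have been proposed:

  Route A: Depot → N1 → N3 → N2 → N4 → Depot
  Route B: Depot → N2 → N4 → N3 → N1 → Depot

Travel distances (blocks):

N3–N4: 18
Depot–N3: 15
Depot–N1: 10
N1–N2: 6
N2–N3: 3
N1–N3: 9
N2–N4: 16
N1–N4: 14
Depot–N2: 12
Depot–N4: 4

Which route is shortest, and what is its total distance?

Route A: 10 + 9 + 3 + 16 + 4 = 42
Route B: 12 + 16 + 18 + 9 + 10 = 65

42 blocks — Route A is the shortest.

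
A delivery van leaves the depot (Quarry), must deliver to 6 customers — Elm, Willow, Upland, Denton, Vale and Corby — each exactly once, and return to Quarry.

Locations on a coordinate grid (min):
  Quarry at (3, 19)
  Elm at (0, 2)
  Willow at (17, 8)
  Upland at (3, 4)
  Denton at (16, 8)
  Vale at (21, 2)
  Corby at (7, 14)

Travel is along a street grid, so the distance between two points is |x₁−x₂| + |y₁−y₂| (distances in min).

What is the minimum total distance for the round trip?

There are 360 distinct closed tours to check (reversals are equivalent).
Quarry - Elm - Willow - Upland - Denton - Vale - Corby - Quarry: 20+23+18+17+11+26+9 = 124
Quarry - Elm - Willow - Upland - Denton - Corby - Vale - Quarry: 20+23+18+17+15+26+35 = 154
Quarry - Elm - Willow - Upland - Vale - Denton - Corby - Quarry: 20+23+18+20+11+15+9 = 116
Quarry - Elm - Willow - Upland - Vale - Corby - Denton - Quarry: 20+23+18+20+26+15+24 = 146
Quarry - Elm - Willow - Upland - Corby - Denton - Vale - Quarry: 20+23+18+14+15+11+35 = 136
Quarry - Elm - Willow - Upland - Corby - Vale - Denton - Quarry: 20+23+18+14+26+11+24 = 136
Quarry - Elm - Willow - Denton - Upland - Vale - Corby - Quarry: 20+23+1+17+20+26+9 = 116
Quarry - Elm - Willow - Denton - Upland - Corby - Vale - Quarry: 20+23+1+17+14+26+35 = 136
… (352 more)
Quarry - Upland - Elm - Vale - Willow - Denton - Corby - Quarry: 15+5+21+10+1+15+9 = 76  ← best
The minimum is 76.
One optimal route: Quarry → Upland → Elm → Vale → Willow → Denton → Corby → Quarry (or its reverse).

76 min — the shortest possible round trip.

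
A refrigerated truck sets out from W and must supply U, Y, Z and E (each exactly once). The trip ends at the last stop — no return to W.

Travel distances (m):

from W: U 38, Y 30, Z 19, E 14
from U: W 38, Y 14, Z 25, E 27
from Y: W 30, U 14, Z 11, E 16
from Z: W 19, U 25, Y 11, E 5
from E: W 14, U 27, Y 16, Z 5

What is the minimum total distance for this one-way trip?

Minimum one-way distance = 44 m.

There are 4! = 24 possible orderings.
W → U → Y → Z → E: 38+14+11+5 = 68
W → U → Y → E → Z: 38+14+16+5 = 73
W → U → Z → Y → E: 38+25+11+16 = 90
W → U → Z → E → Y: 38+25+5+16 = 84
W → U → E → Y → Z: 38+27+16+11 = 92
W → U → E → Z → Y: 38+27+5+11 = 81
W → Y → U → Z → E: 30+14+25+5 = 74
W → Y → U → E → Z: 30+14+27+5 = 76
W → Y → Z → U → E: 30+11+25+27 = 93
W → Y → Z → E → U: 30+11+5+27 = 73
W → Y → E → U → Z: 30+16+27+25 = 98
W → Y → E → Z → U: 30+16+5+25 = 76
W → Z → U → Y → E: 19+25+14+16 = 74
W → Z → U → E → Y: 19+25+27+16 = 87
… (10 more)
W → E → Z → Y → U: 14+5+11+14 = 44  ← best
The minimum is 44.
One shortest path: W → E → Z → Y → U.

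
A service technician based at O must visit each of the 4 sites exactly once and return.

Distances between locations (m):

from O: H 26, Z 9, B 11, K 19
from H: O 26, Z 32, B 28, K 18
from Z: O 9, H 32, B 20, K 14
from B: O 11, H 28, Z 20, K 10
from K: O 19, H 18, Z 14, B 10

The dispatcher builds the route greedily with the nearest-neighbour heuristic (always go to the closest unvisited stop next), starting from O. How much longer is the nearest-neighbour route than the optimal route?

O: Z=9, B=11, K=19, H=26 ⇒ Z
Z: K=14, B=20, H=32 ⇒ K
K: B=10, H=18 ⇒ B
B: H=28 ⇒ H
NN route O → Z → K → B → H → O costs 87.
Optimal: O → Z → H → K → B → O costs 80 (by enumerating all 12 distinct tours).
Excess = 87 − 80 = 7.

The nearest-neighbour route is 7 m longer than optimal.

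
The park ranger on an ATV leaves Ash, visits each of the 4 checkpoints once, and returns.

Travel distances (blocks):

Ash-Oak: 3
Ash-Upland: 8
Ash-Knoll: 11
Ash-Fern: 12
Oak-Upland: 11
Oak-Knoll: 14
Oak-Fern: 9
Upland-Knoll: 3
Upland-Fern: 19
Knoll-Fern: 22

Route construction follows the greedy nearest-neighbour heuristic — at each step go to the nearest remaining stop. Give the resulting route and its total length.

Nearest-neighbour total = 45 blocks; route Ash → Oak → Fern → Upland → Knoll → Ash.

Ash → [Oak:3 / Upland:8 / Knoll:11 / Fern:12] → Oak (3)
Oak → [Fern:9 / Upland:11 / Knoll:14] → Fern (9)
Fern → [Upland:19 / Knoll:22] → Upland (19)
Upland → [Knoll:3] → Knoll (3)
Return Knoll→Ash: 11.
Total = 3 + 9 + 19 + 3 + 11 = 45.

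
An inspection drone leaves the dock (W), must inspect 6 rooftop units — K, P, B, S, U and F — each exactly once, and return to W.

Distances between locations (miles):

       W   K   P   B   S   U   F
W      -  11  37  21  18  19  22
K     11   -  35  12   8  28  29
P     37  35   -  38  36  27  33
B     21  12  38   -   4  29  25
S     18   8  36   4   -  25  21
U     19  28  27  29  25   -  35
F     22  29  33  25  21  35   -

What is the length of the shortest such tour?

With 6 stops there are 6!/2 = 360 distinct round trips (a route and its reverse cost the same).
W → K → P → B → S → U → F → W: 11+35+38+4+25+35+22 = 170
W → K → P → B → S → F → U → W: 11+35+38+4+21+35+19 = 163
W → K → P → B → U → S → F → W: 11+35+38+29+25+21+22 = 181
W → K → P → B → U → F → S → W: 11+35+38+29+35+21+18 = 187
W → K → P → B → F → S → U → W: 11+35+38+25+21+25+19 = 174
W → K → P → B → F → U → S → W: 11+35+38+25+35+25+18 = 187
W → K → P → S → B → U → F → W: 11+35+36+4+29+35+22 = 172
W → K → P → S → B → F → U → W: 11+35+36+4+25+35+19 = 165
… (352 more)
W → K → B → S → F → P → U → W: 11+12+4+21+33+27+19 = 127  ← best
The minimum is 127.
One optimal route: W → K → B → S → F → P → U → W (or its reverse).

127 miles — the shortest possible round trip.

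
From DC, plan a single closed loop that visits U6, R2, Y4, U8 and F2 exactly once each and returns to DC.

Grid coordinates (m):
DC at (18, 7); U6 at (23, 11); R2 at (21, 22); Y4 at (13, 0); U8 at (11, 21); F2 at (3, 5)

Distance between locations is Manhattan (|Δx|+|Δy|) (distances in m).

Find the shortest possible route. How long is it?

There are 60 distinct closed tours to check (reversals are equivalent).
DC → U6 → R2 → Y4 → U8 → F2 → DC: 9+13+30+23+24+17 = 116
DC → U6 → R2 → Y4 → F2 → U8 → DC: 9+13+30+15+24+21 = 112
DC → U6 → R2 → U8 → Y4 → F2 → DC: 9+13+11+23+15+17 = 88
DC → U6 → R2 → U8 → F2 → Y4 → DC: 9+13+11+24+15+12 = 84
DC → U6 → R2 → F2 → Y4 → U8 → DC: 9+13+35+15+23+21 = 116
DC → U6 → R2 → F2 → U8 → Y4 → DC: 9+13+35+24+23+12 = 116
DC → U6 → Y4 → R2 → U8 → F2 → DC: 9+21+30+11+24+17 = 112
DC → U6 → Y4 → R2 → F2 → U8 → DC: 9+21+30+35+24+21 = 140
DC → U6 → Y4 → U8 → R2 → F2 → DC: 9+21+23+11+35+17 = 116
DC → U6 → Y4 → U8 → F2 → R2 → DC: 9+21+23+24+35+18 = 130
DC → U6 → Y4 → F2 → R2 → U8 → DC: 9+21+15+35+11+21 = 112
DC → U6 → Y4 → F2 → U8 → R2 → DC: 9+21+15+24+11+18 = 98
DC → U6 → U8 → R2 → Y4 → F2 → DC: 9+22+11+30+15+17 = 104
DC → U6 → U8 → R2 → F2 → Y4 → DC: 9+22+11+35+15+12 = 104
… (46 more)
The minimum is 84.
One optimal route: DC → U6 → R2 → U8 → F2 → Y4 → DC (or its reverse).

Shortest round trip = 84 m.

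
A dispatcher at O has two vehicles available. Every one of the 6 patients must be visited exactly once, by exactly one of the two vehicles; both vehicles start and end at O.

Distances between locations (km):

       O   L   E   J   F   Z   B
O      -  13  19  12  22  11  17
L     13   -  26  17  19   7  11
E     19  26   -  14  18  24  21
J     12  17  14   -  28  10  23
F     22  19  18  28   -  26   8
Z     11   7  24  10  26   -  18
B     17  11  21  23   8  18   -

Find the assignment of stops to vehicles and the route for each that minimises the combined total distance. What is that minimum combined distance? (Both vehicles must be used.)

Minimum combined distance: 98 km.

Try each way of splitting the stops between the two vehicles (each non-empty) and, for each split, find the best tour for each vehicle:
  {L} + {E, J, F, Z, B}: 26 + 78 = 104
  {E} + {L, J, F, Z, B}: 38 + 70 = 108
  {L, E} + {J, F, Z, B}: 58 + 70 = 128
  {J} + {L, E, F, Z, B}: 24 + 74 = 98
  {L, J} + {E, F, Z, B}: 42 + 74 = 116
  {E, J} + {L, F, Z, B}: 45 + 59 = 104
  … (31 splits in total)
Best: vehicle 1 O → J → O = 24; vehicle 2 O → E → F → B → L → Z → O = 74; combined 98.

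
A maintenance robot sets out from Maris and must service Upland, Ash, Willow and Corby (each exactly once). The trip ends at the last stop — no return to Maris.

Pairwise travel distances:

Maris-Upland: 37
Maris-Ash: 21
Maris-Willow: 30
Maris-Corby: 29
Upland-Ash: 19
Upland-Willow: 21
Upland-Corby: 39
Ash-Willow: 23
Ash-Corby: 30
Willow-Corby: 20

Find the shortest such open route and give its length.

81 — the minimum one-way total.

There are 4! = 24 possible orderings.
Maris → Upland → Ash → Willow → Corby: 37+19+23+20 = 99
Maris → Upland → Ash → Corby → Willow: 37+19+30+20 = 106
Maris → Upland → Willow → Ash → Corby: 37+21+23+30 = 111
Maris → Upland → Willow → Corby → Ash: 37+21+20+30 = 108
Maris → Upland → Corby → Ash → Willow: 37+39+30+23 = 129
Maris → Upland → Corby → Willow → Ash: 37+39+20+23 = 119
Maris → Ash → Upland → Willow → Corby: 21+19+21+20 = 81
Maris → Ash → Upland → Corby → Willow: 21+19+39+20 = 99
Maris → Ash → Willow → Upland → Corby: 21+23+21+39 = 104
Maris → Ash → Willow → Corby → Upland: 21+23+20+39 = 103
Maris → Ash → Corby → Upland → Willow: 21+30+39+21 = 111
Maris → Ash → Corby → Willow → Upland: 21+30+20+21 = 92
Maris → Willow → Upland → Ash → Corby: 30+21+19+30 = 100
Maris → Willow → Upland → Corby → Ash: 30+21+39+30 = 120
… (10 more)
The minimum is 81.
One shortest path: Maris → Ash → Upland → Willow → Corby.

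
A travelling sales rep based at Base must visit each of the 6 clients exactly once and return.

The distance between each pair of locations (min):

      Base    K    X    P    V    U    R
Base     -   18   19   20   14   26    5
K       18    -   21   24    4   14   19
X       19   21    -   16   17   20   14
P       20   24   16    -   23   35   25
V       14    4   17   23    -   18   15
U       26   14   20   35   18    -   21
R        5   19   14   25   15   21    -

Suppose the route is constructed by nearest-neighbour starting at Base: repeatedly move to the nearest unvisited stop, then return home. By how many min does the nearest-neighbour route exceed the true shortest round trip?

Base: R=5, V=14, K=18, X=19, P=20, U=26 ⇒ R
R: X=14, V=15, K=19, U=21, P=25 ⇒ X
X: P=16, V=17, U=20, K=21 ⇒ P
P: V=23, K=24, U=35 ⇒ V
V: K=4, U=18 ⇒ K
K: U=14 ⇒ U
NN route Base → R → X → P → V → K → U → Base costs 102.
Optimal: Base → P → X → U → K → V → R → Base costs 94 (by enumerating all 360 distinct tours).
Excess = 102 − 94 = 8.

8 min longer than the optimal tour.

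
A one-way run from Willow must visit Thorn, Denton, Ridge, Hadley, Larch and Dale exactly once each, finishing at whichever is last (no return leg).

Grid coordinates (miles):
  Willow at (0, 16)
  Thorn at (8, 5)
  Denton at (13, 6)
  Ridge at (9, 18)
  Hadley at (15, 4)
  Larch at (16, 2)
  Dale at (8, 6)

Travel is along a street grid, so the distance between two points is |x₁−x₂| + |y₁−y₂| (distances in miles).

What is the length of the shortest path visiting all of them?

Minimum one-way distance = 38 miles.

There are 6! = 720 possible orderings.
Willow→Thorn→Denton→Ridge→Hadley→Larch→Dale: 19+6+16+20+3+12 = 76
Willow→Thorn→Denton→Ridge→Hadley→Dale→Larch: 19+6+16+20+9+12 = 82
Willow→Thorn→Denton→Ridge→Larch→Hadley→Dale: 19+6+16+23+3+9 = 76
Willow→Thorn→Denton→Ridge→Larch→Dale→Hadley: 19+6+16+23+12+9 = 85
Willow→Thorn→Denton→Ridge→Dale→Hadley→Larch: 19+6+16+13+9+3 = 66
Willow→Thorn→Denton→Ridge→Dale→Larch→Hadley: 19+6+16+13+12+3 = 69
Willow→Thorn→Denton→Hadley→Ridge→Larch→Dale: 19+6+4+20+23+12 = 84
Willow→Thorn→Denton→Hadley→Ridge→Dale→Larch: 19+6+4+20+13+12 = 74
… (712 more)
Willow→Ridge→Thorn→Dale→Denton→Hadley→Larch: 11+14+1+5+4+3 = 38  ← best
The minimum is 38.
One shortest path: Willow → Ridge → Thorn → Dale → Denton → Hadley → Larch.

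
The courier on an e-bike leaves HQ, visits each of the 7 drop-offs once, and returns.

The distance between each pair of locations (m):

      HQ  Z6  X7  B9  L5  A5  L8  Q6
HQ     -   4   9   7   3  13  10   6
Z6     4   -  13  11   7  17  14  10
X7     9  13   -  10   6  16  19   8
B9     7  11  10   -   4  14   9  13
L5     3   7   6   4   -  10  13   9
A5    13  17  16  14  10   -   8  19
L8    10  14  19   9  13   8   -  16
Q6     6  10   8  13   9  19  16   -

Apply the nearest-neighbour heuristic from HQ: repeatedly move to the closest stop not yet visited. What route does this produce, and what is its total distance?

Total distance 62 m via the nearest-neighbour route HQ → L5 → B9 → L8 → A5 → X7 → Q6 → Z6 → HQ.

From HQ: distances to unvisited — L5=3, Z6=4, Q6=6, B9=7, X7=9, L8=10, A5=13. Nearest is L5 (3).
From L5: distances to unvisited — B9=4, X7=6, Z6=7, Q6=9, A5=10, L8=13. Nearest is B9 (4).
From B9: distances to unvisited — L8=9, X7=10, Z6=11, Q6=13, A5=14. Nearest is L8 (9).
From L8: distances to unvisited — A5=8, Z6=14, Q6=16, X7=19. Nearest is A5 (8).
From A5: distances to unvisited — X7=16, Z6=17, Q6=19. Nearest is X7 (16).
From X7: distances to unvisited — Q6=8, Z6=13. Nearest is Q6 (8).
From Q6: distances to unvisited — Z6=10. Nearest is Z6 (10).
Return Z6→HQ: 4.
Total = 3 + 4 + 9 + 8 + 16 + 8 + 10 + 4 = 62.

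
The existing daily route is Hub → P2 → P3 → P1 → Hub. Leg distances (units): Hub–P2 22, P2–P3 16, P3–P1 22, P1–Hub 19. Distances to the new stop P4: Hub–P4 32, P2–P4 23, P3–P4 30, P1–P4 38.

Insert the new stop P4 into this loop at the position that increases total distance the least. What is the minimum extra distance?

Insertion cost between consecutive stops i–j is d(i,P4) + d(P4,j) − d(i,j):
  between Hub and P2: 32 + 23 − 22 = 33
  between P2 and P3: 23 + 30 − 16 = 37
  between P3 and P1: 30 + 38 − 22 = 46
  between P1 and Hub: 38 + 32 − 19 = 51
Cheapest insertion is between Hub and P2, adding 33.
New total = 79 + 33 = 112.

+33 — insert P4 between Hub and P2.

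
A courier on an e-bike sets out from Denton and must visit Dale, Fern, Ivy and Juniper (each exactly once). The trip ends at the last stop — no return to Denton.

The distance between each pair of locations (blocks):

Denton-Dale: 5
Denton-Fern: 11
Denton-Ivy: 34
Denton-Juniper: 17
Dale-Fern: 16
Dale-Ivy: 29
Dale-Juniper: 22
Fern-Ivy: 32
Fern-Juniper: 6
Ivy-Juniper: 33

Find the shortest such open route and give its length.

60 blocks — the minimum one-way total.

There are 4! = 24 possible orderings.
Denton → Dale → Fern → Ivy → Juniper: 5+16+32+33 = 86
Denton → Dale → Fern → Juniper → Ivy: 5+16+6+33 = 60
Denton → Dale → Ivy → Fern → Juniper: 5+29+32+6 = 72
Denton → Dale → Ivy → Juniper → Fern: 5+29+33+6 = 73
Denton → Dale → Juniper → Fern → Ivy: 5+22+6+32 = 65
Denton → Dale → Juniper → Ivy → Fern: 5+22+33+32 = 92
Denton → Fern → Dale → Ivy → Juniper: 11+16+29+33 = 89
Denton → Fern → Dale → Juniper → Ivy: 11+16+22+33 = 82
Denton → Fern → Ivy → Dale → Juniper: 11+32+29+22 = 94
Denton → Fern → Ivy → Juniper → Dale: 11+32+33+22 = 98
Denton → Fern → Juniper → Dale → Ivy: 11+6+22+29 = 68
Denton → Fern → Juniper → Ivy → Dale: 11+6+33+29 = 79
Denton → Ivy → Dale → Fern → Juniper: 34+29+16+6 = 85
Denton → Ivy → Dale → Juniper → Fern: 34+29+22+6 = 91
… (10 more)
The minimum is 60.
One shortest path: Denton → Dale → Fern → Juniper → Ivy.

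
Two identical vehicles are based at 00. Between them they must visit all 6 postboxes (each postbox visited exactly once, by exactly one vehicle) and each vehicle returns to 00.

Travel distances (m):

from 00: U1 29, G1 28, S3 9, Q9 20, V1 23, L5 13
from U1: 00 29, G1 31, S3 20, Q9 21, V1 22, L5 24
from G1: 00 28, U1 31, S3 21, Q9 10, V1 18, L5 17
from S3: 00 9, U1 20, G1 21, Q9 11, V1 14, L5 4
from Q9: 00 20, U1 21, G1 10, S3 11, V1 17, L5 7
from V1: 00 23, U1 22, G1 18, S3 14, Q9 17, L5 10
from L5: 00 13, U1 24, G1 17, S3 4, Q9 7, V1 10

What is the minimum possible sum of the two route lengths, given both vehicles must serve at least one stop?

117 m — the smallest possible combined total.

Try each way of splitting the stops between the two vehicles (each non-empty) and, for each split, find the best tour for each vehicle:
  {U1} + {G1, S3, Q9, V1, L5}: 58 + 71 = 129
  {G1} + {U1, S3, Q9, V1, L5}: 56 + 86 = 142
  {U1, G1} + {S3, Q9, V1, L5}: 88 + 60 = 148
  {S3} + {U1, G1, Q9, V1, L5}: 18 + 99 = 117
  {U1, S3} + {G1, Q9, V1, L5}: 58 + 71 = 129
  {G1, S3} + {U1, Q9, V1, L5}: 58 + 86 = 144
  … (31 splits in total)
Best: vehicle 1 00 → S3 → 00 = 18; vehicle 2 00 → U1 → V1 → G1 → Q9 → L5 → 00 = 99; combined 117.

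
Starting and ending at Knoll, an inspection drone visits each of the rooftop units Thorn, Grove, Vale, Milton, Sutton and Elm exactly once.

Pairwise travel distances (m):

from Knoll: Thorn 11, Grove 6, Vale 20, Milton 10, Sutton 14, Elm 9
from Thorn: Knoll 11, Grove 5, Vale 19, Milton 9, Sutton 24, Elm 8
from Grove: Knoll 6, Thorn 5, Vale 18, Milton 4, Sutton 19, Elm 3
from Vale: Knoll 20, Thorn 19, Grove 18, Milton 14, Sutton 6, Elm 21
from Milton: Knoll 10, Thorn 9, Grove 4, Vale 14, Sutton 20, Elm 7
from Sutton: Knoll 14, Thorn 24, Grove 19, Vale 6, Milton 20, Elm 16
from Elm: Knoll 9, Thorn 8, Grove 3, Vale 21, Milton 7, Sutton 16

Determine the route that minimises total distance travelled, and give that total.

With 6 stops there are 6!/2 = 360 distinct round trips (a route and its reverse cost the same).
Knoll→Thorn→Grove→Vale→Milton→Sutton→Elm→Knoll: 11+5+18+14+20+16+9 = 93
Knoll→Thorn→Grove→Vale→Milton→Elm→Sutton→Knoll: 11+5+18+14+7+16+14 = 85
Knoll→Thorn→Grove→Vale→Sutton→Milton→Elm→Knoll: 11+5+18+6+20+7+9 = 76
Knoll→Thorn→Grove→Vale→Sutton→Elm→Milton→Knoll: 11+5+18+6+16+7+10 = 73
Knoll→Thorn→Grove→Vale→Elm→Milton→Sutton→Knoll: 11+5+18+21+7+20+14 = 96
Knoll→Thorn→Grove→Vale→Elm→Sutton→Milton→Knoll: 11+5+18+21+16+20+10 = 101
Knoll→Thorn→Grove→Milton→Vale→Sutton→Elm→Knoll: 11+5+4+14+6+16+9 = 65
Knoll→Thorn→Grove→Milton→Vale→Elm→Sutton→Knoll: 11+5+4+14+21+16+14 = 85
… (352 more)
Knoll→Thorn→Grove→Elm→Milton→Vale→Sutton→Knoll: 11+5+3+7+14+6+14 = 60  ← best
The minimum is 60.
One optimal route: Knoll → Thorn → Grove → Elm → Milton → Vale → Sutton → Knoll (or its reverse).

Shortest round trip = 60 m.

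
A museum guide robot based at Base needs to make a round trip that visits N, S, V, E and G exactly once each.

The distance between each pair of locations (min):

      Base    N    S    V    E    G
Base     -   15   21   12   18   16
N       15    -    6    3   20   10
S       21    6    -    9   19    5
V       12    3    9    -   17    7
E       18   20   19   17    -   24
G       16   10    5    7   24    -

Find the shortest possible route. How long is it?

Shortest round trip = 65 min.

Base→N→S→V→E→G→Base: 15+6+9+17+24+16 = 87
Base→N→S→V→G→E→Base: 15+6+9+7+24+18 = 79
Base→N→S→E→V→G→Base: 15+6+19+17+7+16 = 80
Base→N→S→E→G→V→Base: 15+6+19+24+7+12 = 83
Base→N→S→G→V→E→Base: 15+6+5+7+17+18 = 68
Base→N→S→G→E→V→Base: 15+6+5+24+17+12 = 79
Base→N→V→S→E→G→Base: 15+3+9+19+24+16 = 86
Base→N→V→S→G→E→Base: 15+3+9+5+24+18 = 74
Base→N→V→E→S→G→Base: 15+3+17+19+5+16 = 75
Base→N→V→E→G→S→Base: 15+3+17+24+5+21 = 85
Base→N→V→G→S→E→Base: 15+3+7+5+19+18 = 67
Base→N→V→G→E→S→Base: 15+3+7+24+19+21 = 89
Base→N→E→S→V→G→Base: 15+20+19+9+7+16 = 86
Base→N→E→S→G→V→Base: 15+20+19+5+7+12 = 78
… (46 more)
Base→E→V→N→S→G→Base: 18+17+3+6+5+16 = 65  ← best
The minimum is 65.
One optimal route: Base → E → V → N → S → G → Base (or its reverse).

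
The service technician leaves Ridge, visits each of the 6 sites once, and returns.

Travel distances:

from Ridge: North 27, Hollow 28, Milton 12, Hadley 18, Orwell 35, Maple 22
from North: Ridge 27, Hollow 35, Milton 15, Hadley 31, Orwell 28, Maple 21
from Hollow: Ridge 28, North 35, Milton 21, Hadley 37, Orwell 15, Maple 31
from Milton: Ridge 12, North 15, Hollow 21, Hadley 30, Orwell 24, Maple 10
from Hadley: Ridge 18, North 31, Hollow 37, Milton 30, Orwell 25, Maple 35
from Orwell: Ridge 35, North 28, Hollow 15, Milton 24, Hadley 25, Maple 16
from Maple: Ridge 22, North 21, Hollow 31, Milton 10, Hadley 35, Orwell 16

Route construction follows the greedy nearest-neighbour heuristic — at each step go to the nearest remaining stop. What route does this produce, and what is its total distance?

Nearest-neighbour total = 137; route Ridge → Milton → Maple → Orwell → Hollow → North → Hadley → Ridge.

Ridge → [Milton:12 / Hadley:18 / Maple:22 / North:27 / Hollow:28 / Orwell:35] → Milton (12)
Milton → [Maple:10 / North:15 / Hollow:21 / Orwell:24 / Hadley:30] → Maple (10)
Maple → [Orwell:16 / North:21 / Hollow:31 / Hadley:35] → Orwell (16)
Orwell → [Hollow:15 / Hadley:25 / North:28] → Hollow (15)
Hollow → [North:35 / Hadley:37] → North (35)
North → [Hadley:31] → Hadley (31)
Return Hadley→Ridge: 18.
Total = 12 + 10 + 16 + 15 + 35 + 31 + 18 = 137.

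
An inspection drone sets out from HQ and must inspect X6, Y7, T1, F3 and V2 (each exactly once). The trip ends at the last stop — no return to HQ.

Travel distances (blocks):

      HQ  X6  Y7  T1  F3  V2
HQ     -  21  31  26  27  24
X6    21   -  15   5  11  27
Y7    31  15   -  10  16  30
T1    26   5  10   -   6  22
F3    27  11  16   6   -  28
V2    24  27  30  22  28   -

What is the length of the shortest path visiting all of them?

There are 5! = 120 possible orderings.
HQ → X6 → Y7 → T1 → F3 → V2: 21+15+10+6+28 = 80
HQ → X6 → Y7 → T1 → V2 → F3: 21+15+10+22+28 = 96
HQ → X6 → Y7 → F3 → T1 → V2: 21+15+16+6+22 = 80
HQ → X6 → Y7 → F3 → V2 → T1: 21+15+16+28+22 = 102
HQ → X6 → Y7 → V2 → T1 → F3: 21+15+30+22+6 = 94
HQ → X6 → Y7 → V2 → F3 → T1: 21+15+30+28+6 = 100
HQ → X6 → T1 → Y7 → F3 → V2: 21+5+10+16+28 = 80
HQ → X6 → T1 → Y7 → V2 → F3: 21+5+10+30+28 = 94
HQ → X6 → T1 → F3 → Y7 → V2: 21+5+6+16+30 = 78
HQ → X6 → T1 → F3 → V2 → Y7: 21+5+6+28+30 = 90
HQ → X6 → T1 → V2 → Y7 → F3: 21+5+22+30+16 = 94
HQ → X6 → T1 → V2 → F3 → Y7: 21+5+22+28+16 = 92
HQ → X6 → F3 → Y7 → T1 → V2: 21+11+16+10+22 = 80
HQ → X6 → F3 → Y7 → V2 → T1: 21+11+16+30+22 = 100
… (106 more)
The minimum is 78.
One shortest path: HQ → X6 → T1 → F3 → Y7 → V2.

78 blocks — the minimum one-way total.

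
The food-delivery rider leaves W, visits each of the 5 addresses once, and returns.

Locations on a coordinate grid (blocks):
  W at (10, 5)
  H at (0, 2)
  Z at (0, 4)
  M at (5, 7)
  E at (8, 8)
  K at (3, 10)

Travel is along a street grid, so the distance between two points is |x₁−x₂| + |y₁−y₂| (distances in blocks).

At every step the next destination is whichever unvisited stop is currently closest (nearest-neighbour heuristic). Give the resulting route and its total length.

At W the remaining stops are E 5, M 7, Z 11, K 12, H 13; go to E.
At E the remaining stops are M 4, K 7, Z 12, H 14; go to M.
At M the remaining stops are K 5, Z 8, H 10; go to K.
At K the remaining stops are Z 9, H 11; go to Z.
At Z the remaining stops are H 2; go to H.
Return H→W: 13.
Total = 5 + 4 + 5 + 9 + 2 + 13 = 38.

Total distance 38 blocks via the nearest-neighbour route W → E → M → K → Z → H → W.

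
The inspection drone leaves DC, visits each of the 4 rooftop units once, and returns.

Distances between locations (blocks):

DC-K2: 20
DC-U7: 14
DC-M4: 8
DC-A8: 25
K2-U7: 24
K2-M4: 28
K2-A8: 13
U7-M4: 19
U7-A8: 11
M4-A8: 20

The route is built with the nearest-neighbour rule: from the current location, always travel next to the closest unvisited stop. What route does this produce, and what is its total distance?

At DC the remaining stops are M4 8, U7 14, K2 20, A8 25; go to M4.
At M4 the remaining stops are U7 19, A8 20, K2 28; go to U7.
At U7 the remaining stops are A8 11, K2 24; go to A8.
At A8 the remaining stops are K2 13; go to K2.
Return K2→DC: 20.
Total = 8 + 19 + 11 + 13 + 20 = 71.

71 blocks along DC → M4 → U7 → A8 → K2 → DC.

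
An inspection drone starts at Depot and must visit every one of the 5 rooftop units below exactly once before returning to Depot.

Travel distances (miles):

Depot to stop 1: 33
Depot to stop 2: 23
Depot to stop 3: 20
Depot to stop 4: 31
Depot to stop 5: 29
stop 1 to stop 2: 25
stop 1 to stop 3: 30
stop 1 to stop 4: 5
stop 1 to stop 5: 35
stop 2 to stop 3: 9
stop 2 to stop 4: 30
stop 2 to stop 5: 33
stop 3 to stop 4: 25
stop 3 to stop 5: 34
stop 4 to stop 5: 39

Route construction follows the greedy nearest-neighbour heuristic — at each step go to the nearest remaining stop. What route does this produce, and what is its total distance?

Total distance 127 miles via the nearest-neighbour route Depot → stop 3 → stop 2 → stop 1 → stop 4 → stop 5 → Depot.

From Depot: distances to unvisited — stop 3=20, stop 2=23, stop 5=29, stop 4=31, stop 1=33. Nearest is stop 3 (20).
From stop 3: distances to unvisited — stop 2=9, stop 4=25, stop 1=30, stop 5=34. Nearest is stop 2 (9).
From stop 2: distances to unvisited — stop 1=25, stop 4=30, stop 5=33. Nearest is stop 1 (25).
From stop 1: distances to unvisited — stop 4=5, stop 5=35. Nearest is stop 4 (5).
From stop 4: distances to unvisited — stop 5=39. Nearest is stop 5 (39).
Return stop 5→Depot: 29.
Total = 20 + 9 + 25 + 5 + 39 + 29 = 127.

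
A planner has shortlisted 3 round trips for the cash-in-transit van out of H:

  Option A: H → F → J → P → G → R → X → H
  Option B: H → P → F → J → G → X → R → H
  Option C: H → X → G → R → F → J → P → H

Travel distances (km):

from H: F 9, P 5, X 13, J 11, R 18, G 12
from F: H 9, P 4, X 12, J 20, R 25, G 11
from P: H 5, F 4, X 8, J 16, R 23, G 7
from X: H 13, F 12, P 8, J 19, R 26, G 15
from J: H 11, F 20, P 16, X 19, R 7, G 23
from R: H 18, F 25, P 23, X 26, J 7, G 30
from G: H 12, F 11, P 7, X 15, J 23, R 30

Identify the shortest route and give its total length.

Option A: 9 + 20 + 16 + 7 + 30 + 26 + 13 = 121
Option B: 5 + 4 + 20 + 23 + 15 + 26 + 18 = 111
Option C: 13 + 15 + 30 + 25 + 20 + 16 + 5 = 124

Shortest is Option B, total 111 km.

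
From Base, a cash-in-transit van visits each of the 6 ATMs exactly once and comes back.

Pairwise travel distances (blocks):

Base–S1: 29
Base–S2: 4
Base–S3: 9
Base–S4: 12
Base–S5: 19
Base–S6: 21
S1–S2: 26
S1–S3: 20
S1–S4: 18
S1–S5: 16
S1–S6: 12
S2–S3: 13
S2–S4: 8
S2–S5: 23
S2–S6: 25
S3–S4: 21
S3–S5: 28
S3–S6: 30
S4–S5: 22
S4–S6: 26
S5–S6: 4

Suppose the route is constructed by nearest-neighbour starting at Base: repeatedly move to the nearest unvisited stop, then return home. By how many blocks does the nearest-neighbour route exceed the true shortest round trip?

Base: S2=4, S3=9, S4=12, S5=19, S6=21, S1=29 ⇒ S2
S2: S4=8, S3=13, S5=23, S6=25, S1=26 ⇒ S4
S4: S1=18, S3=21, S5=22, S6=26 ⇒ S1
S1: S6=12, S5=16, S3=20 ⇒ S6
S6: S5=4, S3=30 ⇒ S5
S5: S3=28 ⇒ S3
NN route Base → S2 → S4 → S1 → S6 → S5 → S3 → Base costs 83.
Optimal: Base → S2 → S4 → S5 → S6 → S1 → S3 → Base costs 79 (by enumerating all 360 distinct tours).
Excess = 83 − 79 = 4.

The nearest-neighbour route is 4 blocks longer than optimal.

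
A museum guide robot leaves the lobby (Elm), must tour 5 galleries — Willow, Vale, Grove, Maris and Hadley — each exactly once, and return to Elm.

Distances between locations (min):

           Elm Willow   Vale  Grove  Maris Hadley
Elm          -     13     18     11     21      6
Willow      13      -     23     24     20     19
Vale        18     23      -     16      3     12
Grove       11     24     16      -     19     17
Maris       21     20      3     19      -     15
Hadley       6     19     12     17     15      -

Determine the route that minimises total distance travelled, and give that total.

Shortest round trip = 75 min.

There are 60 distinct closed tours to check (reversals are equivalent).
Elm - Willow - Vale - Grove - Maris - Hadley - Elm: 13+23+16+19+15+6 = 92
Elm - Willow - Vale - Grove - Hadley - Maris - Elm: 13+23+16+17+15+21 = 105
Elm - Willow - Vale - Maris - Grove - Hadley - Elm: 13+23+3+19+17+6 = 81
Elm - Willow - Vale - Maris - Hadley - Grove - Elm: 13+23+3+15+17+11 = 82
Elm - Willow - Vale - Hadley - Grove - Maris - Elm: 13+23+12+17+19+21 = 105
Elm - Willow - Vale - Hadley - Maris - Grove - Elm: 13+23+12+15+19+11 = 93
Elm - Willow - Grove - Vale - Maris - Hadley - Elm: 13+24+16+3+15+6 = 77
Elm - Willow - Grove - Vale - Hadley - Maris - Elm: 13+24+16+12+15+21 = 101
Elm - Willow - Grove - Maris - Vale - Hadley - Elm: 13+24+19+3+12+6 = 77
Elm - Willow - Grove - Maris - Hadley - Vale - Elm: 13+24+19+15+12+18 = 101
Elm - Willow - Grove - Hadley - Vale - Maris - Elm: 13+24+17+12+3+21 = 90
Elm - Willow - Grove - Hadley - Maris - Vale - Elm: 13+24+17+15+3+18 = 90
Elm - Willow - Maris - Vale - Grove - Hadley - Elm: 13+20+3+16+17+6 = 75
Elm - Willow - Maris - Vale - Hadley - Grove - Elm: 13+20+3+12+17+11 = 76
… (46 more)
The minimum is 75.
One optimal route: Elm → Willow → Maris → Vale → Grove → Hadley → Elm (or its reverse).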